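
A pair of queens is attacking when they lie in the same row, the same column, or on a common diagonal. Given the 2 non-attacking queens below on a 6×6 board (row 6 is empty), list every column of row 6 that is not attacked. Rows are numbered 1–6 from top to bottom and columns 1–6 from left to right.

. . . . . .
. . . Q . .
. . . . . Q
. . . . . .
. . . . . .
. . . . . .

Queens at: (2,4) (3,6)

(2,4) attacks row 6 at column 4.
(3,6) attacks row 6 at column 6 and diagonals 3.
Attacked columns: {3, 4, 6}. Safe: {1, 2, 5}.

columns 1, 2, 5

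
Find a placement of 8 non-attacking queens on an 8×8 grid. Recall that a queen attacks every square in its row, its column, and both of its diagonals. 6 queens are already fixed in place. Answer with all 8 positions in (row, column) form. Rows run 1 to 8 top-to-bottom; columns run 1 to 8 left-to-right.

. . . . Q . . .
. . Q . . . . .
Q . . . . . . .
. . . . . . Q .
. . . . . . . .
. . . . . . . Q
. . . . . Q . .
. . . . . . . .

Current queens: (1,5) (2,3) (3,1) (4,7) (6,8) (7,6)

(1,5) (2,3) (3,1) (4,7) (5,2) (6,8) (7,6) (8,4)

Row 5: attacked by (1,5)→{1,5}; (2,3)→{3,6}; (3,1)→{1,3}; (4,7)→{6,7,8}; (6,8)→{7,8}; (7,6)→{4,6,8}. Safe: 2. Place at column 2.
Row 8: attacked by (1,5)→{5}; (2,3)→{3}; (3,1)→{1,6}; (4,7)→{3,7}; (5,2)→{2,5}; (6,8)→{6,8}; (7,6)→{5,6,7}. Safe: 4. Place at column 4.
Columns [5, 3, 1, 7, 2, 8, 6, 4], r−c [-4, -1, 2, -3, 3, -2, 1, 4], r+c [6, 5, 4, 11, 7, 14, 13, 12] are all distinct, so no two queens attack.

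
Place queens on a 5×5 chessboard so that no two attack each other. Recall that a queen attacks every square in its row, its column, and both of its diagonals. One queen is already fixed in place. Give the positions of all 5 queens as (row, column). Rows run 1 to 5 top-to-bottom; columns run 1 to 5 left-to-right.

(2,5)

Row 1: attacked by (2,5)→{4,5}. Safe: 1, 2, 3. Place at column 3.
Row 3: attacked by (1,3)→{1,3,5}; (2,5)→{4,5}. Safe: 2. Place at column 2.
Row 4: attacked by (1,3)→{3}; (2,5)→{3,5}; (3,2)→{1,2,3}. Safe: 4. Place at column 4.
Row 5: attacked by (1,3)→{3}; (2,5)→{2,5}; (3,2)→{2,4}; (4,4)→{3,4,5}. Safe: 1. Place at column 1.
Columns [3, 5, 2, 4, 1], r−c [-2, -3, 1, 0, 4], r+c [4, 7, 5, 8, 6] are all distinct, so no two queens attack.

(1,3) (2,5) (3,2) (4,4) (5,1)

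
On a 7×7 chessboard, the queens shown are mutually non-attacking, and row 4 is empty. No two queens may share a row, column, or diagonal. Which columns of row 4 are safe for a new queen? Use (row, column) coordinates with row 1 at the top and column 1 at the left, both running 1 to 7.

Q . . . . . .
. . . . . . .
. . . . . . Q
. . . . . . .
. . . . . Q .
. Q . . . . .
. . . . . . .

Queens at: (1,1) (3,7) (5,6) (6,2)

(1,1) attacks row 4 at column 1 and diagonals 4.
(3,7) attacks row 4 at column 7 and diagonals 6.
(5,6) attacks row 4 at column 6 and diagonals 5, 7.
(6,2) attacks row 4 at column 2 and diagonals 4.
Attacked columns: {1, 2, 4, 5, 6, 7}. Safe: {3}.

columns 3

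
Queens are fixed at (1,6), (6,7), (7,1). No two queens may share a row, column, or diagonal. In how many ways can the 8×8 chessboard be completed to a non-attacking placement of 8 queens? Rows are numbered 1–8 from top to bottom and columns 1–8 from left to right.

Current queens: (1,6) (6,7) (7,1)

Branch on row 2: col 2 → 0; col 4 → 1; col 8 → 0.
Sum: 0 + 1 + 0 = 1.

1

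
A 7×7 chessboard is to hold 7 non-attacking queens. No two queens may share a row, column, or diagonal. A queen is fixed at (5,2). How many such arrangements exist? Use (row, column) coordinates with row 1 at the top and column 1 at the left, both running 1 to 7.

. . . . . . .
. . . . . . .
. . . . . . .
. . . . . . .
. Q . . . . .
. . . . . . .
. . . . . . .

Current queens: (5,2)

6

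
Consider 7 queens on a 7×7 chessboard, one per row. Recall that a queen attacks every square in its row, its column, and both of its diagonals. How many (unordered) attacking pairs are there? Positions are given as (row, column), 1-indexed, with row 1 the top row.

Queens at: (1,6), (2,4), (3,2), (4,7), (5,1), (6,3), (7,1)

Same column: (5,1)–(7,1) (column 1).
Same diagonal: (2,4)–(5,1) (|2−5| = |4−1| = 3).
Total attacking pairs: 2.

2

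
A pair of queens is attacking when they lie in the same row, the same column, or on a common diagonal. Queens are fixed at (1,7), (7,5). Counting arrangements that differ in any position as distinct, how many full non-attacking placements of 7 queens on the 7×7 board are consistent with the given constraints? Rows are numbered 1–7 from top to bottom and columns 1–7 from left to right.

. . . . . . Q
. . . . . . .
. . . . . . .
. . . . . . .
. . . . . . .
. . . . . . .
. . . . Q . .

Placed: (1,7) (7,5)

Branch on row 2: col 1 → 0; col 2 → 1; col 3 → 0; col 4 → 0.
Sum: 0 + 1 + 0 + 0 = 1.

1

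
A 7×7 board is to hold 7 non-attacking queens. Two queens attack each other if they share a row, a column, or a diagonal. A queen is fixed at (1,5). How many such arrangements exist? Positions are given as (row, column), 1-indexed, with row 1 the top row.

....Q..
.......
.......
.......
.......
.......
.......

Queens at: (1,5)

6

Branch on row 2: col 1 → 2; col 2 → 1; col 3 → 1; col 7 → 2.
Sum: 2 + 1 + 1 + 2 = 6.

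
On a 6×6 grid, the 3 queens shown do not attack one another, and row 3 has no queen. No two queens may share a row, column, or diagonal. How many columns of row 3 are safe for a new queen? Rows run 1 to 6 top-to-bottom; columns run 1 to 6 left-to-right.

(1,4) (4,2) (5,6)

(1,4) attacks row 3 at column 4 and diagonals 2, 6.
(4,2) attacks row 3 at column 2 and diagonals 1, 3.
(5,6) attacks row 3 at column 6 and diagonals 4.
Attacked columns: {1, 2, 3, 4, 6}. Safe: {5}.

1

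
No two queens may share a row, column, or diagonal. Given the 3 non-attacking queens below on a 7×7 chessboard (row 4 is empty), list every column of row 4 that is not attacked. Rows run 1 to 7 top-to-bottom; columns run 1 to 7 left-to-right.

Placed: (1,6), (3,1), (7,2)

columns 4, 7

(1,6) attacks row 4 at column 6 and diagonals 3.
(3,1) attacks row 4 at column 1 and diagonals 2.
(7,2) attacks row 4 at column 2 and diagonals 5.
Attacked columns: {1, 2, 3, 5, 6}. Safe: {4, 7}.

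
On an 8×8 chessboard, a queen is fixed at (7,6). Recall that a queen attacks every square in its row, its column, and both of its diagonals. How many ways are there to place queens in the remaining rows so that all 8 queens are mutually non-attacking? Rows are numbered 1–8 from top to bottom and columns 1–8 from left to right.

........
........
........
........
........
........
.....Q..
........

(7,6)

Branch on row 1: col 1 → 1; col 2 → 3; col 3 → 0; col 4 → 3; col 5 → 6; col 7 → 1; col 8 → 0.
Sum: 1 + 3 + 0 + 3 + 6 + 1 + 0 = 14.

14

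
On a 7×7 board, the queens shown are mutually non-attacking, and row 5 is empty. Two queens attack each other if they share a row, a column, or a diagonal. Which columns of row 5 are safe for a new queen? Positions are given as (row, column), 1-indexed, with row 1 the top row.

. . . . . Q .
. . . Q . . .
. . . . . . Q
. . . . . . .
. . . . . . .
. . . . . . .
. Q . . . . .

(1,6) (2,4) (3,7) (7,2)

(1,6) attacks row 5 at column 6 and diagonals 2.
(2,4) attacks row 5 at column 4 and diagonals 1, 7.
(3,7) attacks row 5 at column 7 and diagonals 5.
(7,2) attacks row 5 at column 2 and diagonals 4.
Attacked columns: {1, 2, 4, 5, 6, 7}. Safe: {3}.

columns 3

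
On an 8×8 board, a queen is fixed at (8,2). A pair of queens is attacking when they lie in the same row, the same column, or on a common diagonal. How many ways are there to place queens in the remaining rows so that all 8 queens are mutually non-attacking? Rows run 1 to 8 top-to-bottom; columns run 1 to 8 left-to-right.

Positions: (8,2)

8

Branch on row 1: col 1 → 0; col 3 → 2; col 4 → 3; col 5 → 3; col 6 → 0; col 7 → 0; col 8 → 0.
Sum: 0 + 2 + 3 + 3 + 0 + 0 + 0 = 8.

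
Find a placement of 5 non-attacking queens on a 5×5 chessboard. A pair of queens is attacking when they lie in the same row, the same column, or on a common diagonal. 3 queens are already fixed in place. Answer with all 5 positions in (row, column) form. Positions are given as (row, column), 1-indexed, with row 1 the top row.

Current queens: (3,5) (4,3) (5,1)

(1,4) (2,2) (3,5) (4,3) (5,1)

Row 1: attacked by (3,5)→{3,5}; (4,3)→{3}; (5,1)→{1,5}. Safe: 2, 4. Place at column 4.
Row 2: attacked by (1,4)→{3,4,5}; (3,5)→{4,5}; (4,3)→{1,3,5}; (5,1)→{1,4}. Safe: 2. Place at column 2.
Columns [4, 2, 5, 3, 1], r−c [-3, 0, -2, 1, 4], r+c [5, 4, 8, 7, 6] are all distinct, so no two queens attack.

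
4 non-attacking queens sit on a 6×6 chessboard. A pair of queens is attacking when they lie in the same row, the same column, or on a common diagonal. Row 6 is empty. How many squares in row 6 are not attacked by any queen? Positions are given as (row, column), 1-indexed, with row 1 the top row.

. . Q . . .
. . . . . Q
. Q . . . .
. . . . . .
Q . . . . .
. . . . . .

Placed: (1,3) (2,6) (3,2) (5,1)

1

(1,3) attacks row 6 at column 3.
(2,6) attacks row 6 at column 6 and diagonals 2.
(3,2) attacks row 6 at column 2 and diagonals 5.
(5,1) attacks row 6 at column 1 and diagonals 2.
Attacked columns: {1, 2, 3, 5, 6}. Safe: {4}.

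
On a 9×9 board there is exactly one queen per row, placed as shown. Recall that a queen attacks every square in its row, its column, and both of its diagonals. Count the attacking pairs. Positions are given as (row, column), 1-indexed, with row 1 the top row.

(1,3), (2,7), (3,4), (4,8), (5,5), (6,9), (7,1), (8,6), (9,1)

Same column: (7,1)–(9,1) (column 1).
Same diagonal: (5,5)–(9,1) (|5−9| = |5−1| = 4).
Total attacking pairs: 2.

2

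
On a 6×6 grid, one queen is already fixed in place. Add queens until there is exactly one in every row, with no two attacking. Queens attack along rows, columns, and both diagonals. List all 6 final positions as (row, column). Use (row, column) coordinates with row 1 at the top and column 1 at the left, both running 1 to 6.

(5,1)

Row 1: attacked by (5,1)→{1,5}. Safe: 2, 3, 4, 6. Place at column 3.
Row 2: attacked by (1,3)→{2,3,4}; (5,1)→{1,4}. Safe: 5, 6. Place at column 6.
Row 3: attacked by (1,3)→{1,3,5}; (2,6)→{5,6}; (5,1)→{1,3}. Safe: 2, 4. Place at column 2.
Row 4: attacked by (1,3)→{3,6}; (2,6)→{4,6}; (3,2)→{1,2,3}; (5,1)→{1,2}. Safe: 5. Place at column 5.
Row 6: attacked by (1,3)→{3}; (2,6)→{2,6}; (3,2)→{2,5}; (4,5)→{3,5}; (5,1)→{1,2}. Safe: 4. Place at column 4.
Columns [3, 6, 2, 5, 1, 4], r−c [-2, -4, 1, -1, 4, 2], r+c [4, 8, 5, 9, 6, 10] are all distinct, so no two queens attack.

(1,3) (2,6) (3,2) (4,5) (5,1) (6,4)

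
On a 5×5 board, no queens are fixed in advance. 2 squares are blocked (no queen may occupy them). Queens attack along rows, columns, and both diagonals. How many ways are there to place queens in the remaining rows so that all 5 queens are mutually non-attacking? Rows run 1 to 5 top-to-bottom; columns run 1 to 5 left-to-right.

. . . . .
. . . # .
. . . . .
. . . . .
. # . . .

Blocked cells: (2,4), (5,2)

6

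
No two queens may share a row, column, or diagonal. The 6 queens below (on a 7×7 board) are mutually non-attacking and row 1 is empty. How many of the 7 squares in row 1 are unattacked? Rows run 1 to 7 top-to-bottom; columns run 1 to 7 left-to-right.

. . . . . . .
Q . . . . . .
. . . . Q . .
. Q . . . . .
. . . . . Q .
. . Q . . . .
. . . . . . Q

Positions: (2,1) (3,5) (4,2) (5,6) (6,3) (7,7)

(2,1) attacks row 1 at column 1 and diagonals 2.
(3,5) attacks row 1 at column 5 and diagonals 3, 7.
(4,2) attacks row 1 at column 2 and diagonals 5.
(5,6) attacks row 1 at column 6 and diagonals 2.
(6,3) attacks row 1 at column 3.
(7,7) attacks row 1 at column 7 and diagonals 1.
Attacked columns: {1, 2, 3, 5, 6, 7}. Safe: {4}.

1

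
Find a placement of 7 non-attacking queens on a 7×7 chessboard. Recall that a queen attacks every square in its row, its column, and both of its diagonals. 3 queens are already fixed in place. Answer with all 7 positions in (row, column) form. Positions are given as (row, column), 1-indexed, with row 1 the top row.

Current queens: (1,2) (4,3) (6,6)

Row 2: attacked by (1,2)→{1,2,3}; (4,3)→{1,3,5}; (6,6)→{2,6}. Safe: 4, 7. Place at column 7.
Row 3: attacked by (1,2)→{2,4}; (2,7)→{6,7}; (4,3)→{2,3,4}; (6,6)→{3,6}. Safe: 1, 5. Place at column 5.
Row 5: attacked by (1,2)→{2,6}; (2,7)→{4,7}; (3,5)→{3,5,7}; (4,3)→{2,3,4}; (6,6)→{5,6,7}. Safe: 1. Place at column 1.
Row 7: attacked by (1,2)→{2}; (2,7)→{2,7}; (3,5)→{1,5}; (4,3)→{3,6}; (5,1)→{1,3}; (6,6)→{5,6,7}. Safe: 4. Place at column 4.
Columns [2, 7, 5, 3, 1, 6, 4], r−c [-1, -5, -2, 1, 4, 0, 3], r+c [3, 9, 8, 7, 6, 12, 11] are all distinct, so no two queens attack.

(1,2) (2,7) (3,5) (4,3) (5,1) (6,6) (7,4)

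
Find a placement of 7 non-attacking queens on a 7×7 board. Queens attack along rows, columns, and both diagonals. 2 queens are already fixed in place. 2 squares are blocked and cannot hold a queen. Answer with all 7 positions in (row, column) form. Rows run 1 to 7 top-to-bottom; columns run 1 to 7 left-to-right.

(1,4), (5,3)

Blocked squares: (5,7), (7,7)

(1,4) (2,2) (3,7) (4,5) (5,3) (6,1) (7,6)

Row 2: attacked by (1,4)→{3,4,5}; (5,3)→{3,6}. Safe: 1, 2, 7. Place at column 2.
Row 3: attacked by (1,4)→{2,4,6}; (2,2)→{1,2,3}; (5,3)→{1,3,5}. Safe: 7. Place at column 7.
Row 4: attacked by (1,4)→{1,4,7}; (2,2)→{2,4}; (3,7)→{6,7}; (5,3)→{2,3,4}. Safe: 5. Place at column 5.
Row 6: attacked by (1,4)→{4}; (2,2)→{2,6}; (3,7)→{4,7}; (4,5)→{3,5,7}; (5,3)→{2,3,4}. Safe: 1. Place at column 1.
Row 7: attacked by (1,4)→{4}; (2,2)→{2,7}; (3,7)→{3,7}; (4,5)→{2,5}; (5,3)→{1,3,5}; (6,1)→{1,2}. Blocked: 7. Safe: 6. Place at column 6.
Columns [4, 2, 7, 5, 3, 1, 6], r−c [-3, 0, -4, -1, 2, 5, 1], r+c [5, 4, 10, 9, 8, 7, 13] are all distinct, so no two queens attack.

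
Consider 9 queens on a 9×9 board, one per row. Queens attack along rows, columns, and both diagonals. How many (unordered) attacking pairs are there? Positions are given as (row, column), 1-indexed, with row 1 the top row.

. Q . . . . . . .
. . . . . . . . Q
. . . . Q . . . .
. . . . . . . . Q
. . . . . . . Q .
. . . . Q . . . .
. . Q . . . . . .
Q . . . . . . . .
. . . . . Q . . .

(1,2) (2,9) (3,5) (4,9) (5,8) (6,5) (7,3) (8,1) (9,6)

4

Same column: (2,9)–(4,9) (column 9); (3,5)–(6,5) (column 5).
Same diagonal: (2,9)–(6,5) (|2−6| = |9−5| = 4); (4,9)–(5,8) (|4−5| = |9−8| = 1).
Total attacking pairs: 4.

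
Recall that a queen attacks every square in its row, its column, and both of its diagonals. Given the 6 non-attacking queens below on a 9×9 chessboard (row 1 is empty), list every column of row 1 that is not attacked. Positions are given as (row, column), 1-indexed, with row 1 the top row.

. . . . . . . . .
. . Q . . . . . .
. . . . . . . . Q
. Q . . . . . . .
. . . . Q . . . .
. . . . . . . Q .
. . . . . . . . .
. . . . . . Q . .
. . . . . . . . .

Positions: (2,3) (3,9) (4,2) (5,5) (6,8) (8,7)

columns 6

(2,3) attacks row 1 at column 3 and diagonals 2, 4.
(3,9) attacks row 1 at column 9 and diagonals 7.
(4,2) attacks row 1 at column 2 and diagonals 5.
(5,5) attacks row 1 at column 5 and diagonals 1, 9.
(6,8) attacks row 1 at column 8 and diagonals 3.
(8,7) attacks row 1 at column 7.
Attacked columns: {1, 2, 3, 4, 5, 7, 8, 9}. Safe: {6}.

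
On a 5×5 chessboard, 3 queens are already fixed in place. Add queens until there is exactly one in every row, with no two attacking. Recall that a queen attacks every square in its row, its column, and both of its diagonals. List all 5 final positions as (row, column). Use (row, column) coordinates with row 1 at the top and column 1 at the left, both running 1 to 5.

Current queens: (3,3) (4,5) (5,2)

(1,4) (2,1) (3,3) (4,5) (5,2)

Row 1: attacked by (3,3)→{1,3,5}; (4,5)→{2,5}; (5,2)→{2}. Safe: 4. Place at column 4.
Row 2: attacked by (1,4)→{3,4,5}; (3,3)→{2,3,4}; (4,5)→{3,5}; (5,2)→{2,5}. Safe: 1. Place at column 1.
Columns [4, 1, 3, 5, 2], r−c [-3, 1, 0, -1, 3], r+c [5, 3, 6, 9, 7] are all distinct, so no two queens attack.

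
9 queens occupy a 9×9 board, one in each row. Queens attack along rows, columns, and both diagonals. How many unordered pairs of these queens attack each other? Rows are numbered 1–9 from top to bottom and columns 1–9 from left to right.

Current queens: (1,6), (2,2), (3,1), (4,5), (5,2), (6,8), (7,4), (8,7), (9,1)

Same column: (2,2)–(5,2) (column 2); (3,1)–(9,1) (column 1).
Same diagonal: (1,6)–(5,2) (|1−5| = |6−2| = 4); (2,2)–(3,1) (|2−3| = |2−1| = 1); (5,2)–(7,4) (|5−7| = |2−4| = 2).
Total attacking pairs: 5.

5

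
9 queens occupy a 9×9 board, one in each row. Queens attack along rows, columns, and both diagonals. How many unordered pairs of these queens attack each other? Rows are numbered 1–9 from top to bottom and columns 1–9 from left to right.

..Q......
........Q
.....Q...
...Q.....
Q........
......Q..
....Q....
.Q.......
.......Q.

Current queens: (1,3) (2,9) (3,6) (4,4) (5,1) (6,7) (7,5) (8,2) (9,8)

0

All columns are distinct and no two queens satisfy |Δrow| = |Δcol|, so no pair attacks.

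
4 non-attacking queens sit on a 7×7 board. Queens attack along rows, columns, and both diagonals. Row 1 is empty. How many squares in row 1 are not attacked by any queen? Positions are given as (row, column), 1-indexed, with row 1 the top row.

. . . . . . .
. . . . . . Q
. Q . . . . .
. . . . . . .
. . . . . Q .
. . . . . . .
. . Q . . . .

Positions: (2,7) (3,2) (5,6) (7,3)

(2,7) attacks row 1 at column 7 and diagonals 6.
(3,2) attacks row 1 at column 2 and diagonals 4.
(5,6) attacks row 1 at column 6 and diagonals 2.
(7,3) attacks row 1 at column 3.
Attacked columns: {2, 3, 4, 6, 7}. Safe: {1, 5}.

2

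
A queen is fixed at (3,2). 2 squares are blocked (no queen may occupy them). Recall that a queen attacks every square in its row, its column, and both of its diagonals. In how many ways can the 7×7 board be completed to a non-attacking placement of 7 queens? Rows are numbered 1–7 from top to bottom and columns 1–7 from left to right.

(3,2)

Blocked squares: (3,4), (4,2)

Branch on row 1: col 1 → 1; col 3 → 2; col 5 → 2; col 6 → 1; col 7 → 0.
Sum: 1 + 2 + 2 + 1 + 0 = 6.

6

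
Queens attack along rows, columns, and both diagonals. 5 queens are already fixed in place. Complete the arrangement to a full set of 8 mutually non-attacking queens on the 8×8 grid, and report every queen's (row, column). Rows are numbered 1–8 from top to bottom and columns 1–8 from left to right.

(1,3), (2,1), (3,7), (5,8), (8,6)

(1,3) (2,1) (3,7) (4,5) (5,8) (6,2) (7,4) (8,6)

Row 4: attacked by (1,3)→{3,6}; (2,1)→{1,3}; (3,7)→{6,7,8}; (5,8)→{7,8}; (8,6)→{2,6}. Safe: 4, 5. Place at column 5.
Row 6: attacked by (1,3)→{3,8}; (2,1)→{1,5}; (3,7)→{4,7}; (4,5)→{3,5,7}; (5,8)→{7,8}; (8,6)→{4,6,8}. Safe: 2. Place at column 2.
Row 7: attacked by (1,3)→{3}; (2,1)→{1,6}; (3,7)→{3,7}; (4,5)→{2,5,8}; (5,8)→{6,8}; (6,2)→{1,2,3}; (8,6)→{5,6,7}. Safe: 4. Place at column 4.
Columns [3, 1, 7, 5, 8, 2, 4, 6], r−c [-2, 1, -4, -1, -3, 4, 3, 2], r+c [4, 3, 10, 9, 13, 8, 11, 14] are all distinct, so no two queens attack.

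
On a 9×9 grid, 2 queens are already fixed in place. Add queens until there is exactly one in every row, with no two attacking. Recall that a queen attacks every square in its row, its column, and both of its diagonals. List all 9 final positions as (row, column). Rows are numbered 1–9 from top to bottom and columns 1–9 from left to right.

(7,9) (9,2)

Row 1: attacked by (7,9)→{3,9}; (9,2)→{2}. Safe: 1, 4, 5, 6, 7, 8. Place at column 8.
Row 2: attacked by (1,8)→{7,8,9}; (7,9)→{4,9}; (9,2)→{2,9}. Safe: 1, 3, 5, 6. Place at column 6.
Row 3: attacked by (1,8)→{6,8}; (2,6)→{5,6,7}; (7,9)→{5,9}; (9,2)→{2,8}. Safe: 1, 3, 4. Place at column 1.
Row 4: attacked by (1,8)→{5,8}; (2,6)→{4,6,8}; (3,1)→{1,2}; (7,9)→{6,9}; (9,2)→{2,7}. Safe: 3. Place at column 3.
Row 5: attacked by (1,8)→{4,8}; (2,6)→{3,6,9}; (3,1)→{1,3}; (4,3)→{2,3,4}; (7,9)→{7,9}; (9,2)→{2,6}. Safe: 5. Place at column 5.
Row 6: attacked by (1,8)→{3,8}; (2,6)→{2,6}; (3,1)→{1,4}; (4,3)→{1,3,5}; (5,5)→{4,5,6}; (7,9)→{8,9}; (9,2)→{2,5}. Safe: 7. Place at column 7.
Row 8: attacked by (1,8)→{1,8}; (2,6)→{6}; (3,1)→{1,6}; (4,3)→{3,7}; (5,5)→{2,5,8}; (6,7)→{5,7,9}; (7,9)→{8,9}; (9,2)→{1,2,3}. Safe: 4. Place at column 4.
Columns [8, 6, 1, 3, 5, 7, 9, 4, 2], r−c [-7, -4, 2, 1, 0, -1, -2, 4, 7], r+c [9, 8, 4, 7, 10, 13, 16, 12, 11] are all distinct, so no two queens attack.

(1,8) (2,6) (3,1) (4,3) (5,5) (6,7) (7,9) (8,4) (9,2)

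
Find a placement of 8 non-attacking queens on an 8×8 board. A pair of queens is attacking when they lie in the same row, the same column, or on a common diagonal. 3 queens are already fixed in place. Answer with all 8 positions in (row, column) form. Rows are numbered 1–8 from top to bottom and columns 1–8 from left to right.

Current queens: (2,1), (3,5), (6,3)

Row 1: attacked by (2,1)→{1,2}; (3,5)→{3,5,7}; (6,3)→{3,8}. Safe: 4, 6. Place at column 6.
Row 4: attacked by (1,6)→{3,6}; (2,1)→{1,3}; (3,5)→{4,5,6}; (6,3)→{1,3,5}. Safe: 2, 7, 8. Place at column 2.
Row 5: attacked by (1,6)→{2,6}; (2,1)→{1,4}; (3,5)→{3,5,7}; (4,2)→{1,2,3}; (6,3)→{2,3,4}. Safe: 8. Place at column 8.
Row 7: attacked by (1,6)→{6}; (2,1)→{1,6}; (3,5)→{1,5}; (4,2)→{2,5}; (5,8)→{6,8}; (6,3)→{2,3,4}. Safe: 7. Place at column 7.
Row 8: attacked by (1,6)→{6}; (2,1)→{1,7}; (3,5)→{5}; (4,2)→{2,6}; (5,8)→{5,8}; (6,3)→{1,3,5}; (7,7)→{6,7,8}. Safe: 4. Place at column 4.
Columns [6, 1, 5, 2, 8, 3, 7, 4], r−c [-5, 1, -2, 2, -3, 3, 0, 4], r+c [7, 3, 8, 6, 13, 9, 14, 12] are all distinct, so no two queens attack.

(1,6) (2,1) (3,5) (4,2) (5,8) (6,3) (7,7) (8,4)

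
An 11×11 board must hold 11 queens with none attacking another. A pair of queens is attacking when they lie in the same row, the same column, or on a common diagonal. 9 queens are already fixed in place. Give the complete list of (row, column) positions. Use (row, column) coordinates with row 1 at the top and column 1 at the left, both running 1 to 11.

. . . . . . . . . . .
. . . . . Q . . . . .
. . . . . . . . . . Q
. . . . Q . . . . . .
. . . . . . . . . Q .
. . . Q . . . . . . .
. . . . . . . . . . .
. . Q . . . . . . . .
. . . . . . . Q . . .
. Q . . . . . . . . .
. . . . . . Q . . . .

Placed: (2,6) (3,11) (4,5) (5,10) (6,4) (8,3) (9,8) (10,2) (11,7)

(1,1) (2,6) (3,11) (4,5) (5,10) (6,4) (7,9) (8,3) (9,8) (10,2) (11,7)

Row 1: attacked by (2,6)→{5,6,7}; (3,11)→{9,11}; (4,5)→{2,5,8}; (5,10)→{6,10}; (6,4)→{4,9}; (8,3)→{3,10}; (9,8)→{8}; (10,2)→{2,11}; (11,7)→{7}. Safe: 1. Place at column 1.
Row 7: attacked by (1,1)→{1,7}; (2,6)→{1,6,11}; (3,11)→{7,11}; (4,5)→{2,5,8}; (5,10)→{8,10}; (6,4)→{3,4,5}; (8,3)→{2,3,4}; (9,8)→{6,8,10}; (10,2)→{2,5}; (11,7)→{3,7,11}. Safe: 9. Place at column 9.
Columns [1, 6, 11, 5, 10, 4, 9, 3, 8, 2, 7], r−c [0, -4, -8, -1, -5, 2, -2, 5, 1, 8, 4], r+c [2, 8, 14, 9, 15, 10, 16, 11, 17, 12, 18] are all distinct, so no two queens attack.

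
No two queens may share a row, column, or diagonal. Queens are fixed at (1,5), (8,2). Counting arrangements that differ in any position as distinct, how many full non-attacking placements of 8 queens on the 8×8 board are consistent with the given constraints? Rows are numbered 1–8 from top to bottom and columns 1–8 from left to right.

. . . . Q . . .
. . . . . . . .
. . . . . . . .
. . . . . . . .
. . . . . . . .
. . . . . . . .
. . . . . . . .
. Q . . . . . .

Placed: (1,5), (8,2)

Branch on row 2: col 1 → 0; col 3 → 1; col 7 → 2.
Sum: 0 + 1 + 2 = 3.

3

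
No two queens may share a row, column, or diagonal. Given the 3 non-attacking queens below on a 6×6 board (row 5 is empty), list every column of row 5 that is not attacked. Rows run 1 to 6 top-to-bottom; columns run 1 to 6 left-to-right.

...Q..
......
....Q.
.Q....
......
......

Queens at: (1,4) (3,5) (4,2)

(1,4) attacks row 5 at column 4.
(3,5) attacks row 5 at column 5 and diagonals 3.
(4,2) attacks row 5 at column 2 and diagonals 1, 3.
Attacked columns: {1, 2, 3, 4, 5}. Safe: {6}.

columns 6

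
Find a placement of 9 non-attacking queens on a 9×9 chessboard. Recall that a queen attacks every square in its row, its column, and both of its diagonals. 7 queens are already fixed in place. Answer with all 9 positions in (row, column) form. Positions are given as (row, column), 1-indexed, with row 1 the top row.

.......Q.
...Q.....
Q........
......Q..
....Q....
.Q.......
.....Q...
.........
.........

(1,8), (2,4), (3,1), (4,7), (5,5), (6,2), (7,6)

(1,8) (2,4) (3,1) (4,7) (5,5) (6,2) (7,6) (8,9) (9,3)

Row 8: attacked by (1,8)→{1,8}; (2,4)→{4}; (3,1)→{1,6}; (4,7)→{3,7}; (5,5)→{2,5,8}; (6,2)→{2,4}; (7,6)→{5,6,7}. Safe: 9. Place at column 9.
Row 9: attacked by (1,8)→{8}; (2,4)→{4}; (3,1)→{1,7}; (4,7)→{2,7}; (5,5)→{1,5,9}; (6,2)→{2,5}; (7,6)→{4,6,8}; (8,9)→{8,9}. Safe: 3. Place at column 3.
Columns [8, 4, 1, 7, 5, 2, 6, 9, 3], r−c [-7, -2, 2, -3, 0, 4, 1, -1, 6], r+c [9, 6, 4, 11, 10, 8, 13, 17, 12] are all distinct, so no two queens attack.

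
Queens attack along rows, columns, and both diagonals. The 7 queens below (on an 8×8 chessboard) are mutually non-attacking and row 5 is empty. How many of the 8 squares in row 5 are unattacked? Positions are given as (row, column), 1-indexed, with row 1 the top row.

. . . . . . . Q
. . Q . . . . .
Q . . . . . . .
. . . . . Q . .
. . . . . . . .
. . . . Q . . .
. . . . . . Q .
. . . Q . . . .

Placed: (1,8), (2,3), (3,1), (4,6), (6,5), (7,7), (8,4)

1

(1,8) attacks row 5 at column 8 and diagonals 4.
(2,3) attacks row 5 at column 3 and diagonals 6.
(3,1) attacks row 5 at column 1 and diagonals 3.
(4,6) attacks row 5 at column 6 and diagonals 5, 7.
(6,5) attacks row 5 at column 5 and diagonals 4, 6.
(7,7) attacks row 5 at column 7 and diagonals 5.
(8,4) attacks row 5 at column 4 and diagonals 1, 7.
Attacked columns: {1, 3, 4, 5, 6, 7, 8}. Safe: {2}.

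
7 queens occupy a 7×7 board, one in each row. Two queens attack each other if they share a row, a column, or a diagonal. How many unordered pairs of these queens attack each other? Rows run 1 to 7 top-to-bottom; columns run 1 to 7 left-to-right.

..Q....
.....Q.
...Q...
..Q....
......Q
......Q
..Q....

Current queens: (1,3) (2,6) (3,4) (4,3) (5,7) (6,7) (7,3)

7

Same column: (1,3)–(4,3) (column 3); (1,3)–(7,3) (column 3); (4,3)–(7,3) (column 3); (5,7)–(6,7) (column 7).
Same diagonal: (1,3)–(5,7) (|1−5| = |3−7| = 4); (3,4)–(4,3) (|3−4| = |4−3| = 1); (3,4)–(6,7) (|3−6| = |4−7| = 3).
Total attacking pairs: 7.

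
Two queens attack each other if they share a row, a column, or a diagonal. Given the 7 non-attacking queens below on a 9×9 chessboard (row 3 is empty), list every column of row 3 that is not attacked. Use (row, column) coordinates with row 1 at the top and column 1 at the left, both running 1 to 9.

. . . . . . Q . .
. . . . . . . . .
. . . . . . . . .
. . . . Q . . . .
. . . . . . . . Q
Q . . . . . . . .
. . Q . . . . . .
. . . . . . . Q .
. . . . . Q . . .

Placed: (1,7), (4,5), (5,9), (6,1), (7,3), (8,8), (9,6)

columns 2

(1,7) attacks row 3 at column 7 and diagonals 5, 9.
(4,5) attacks row 3 at column 5 and diagonals 4, 6.
(5,9) attacks row 3 at column 9 and diagonals 7.
(6,1) attacks row 3 at column 1 and diagonals 4.
(7,3) attacks row 3 at column 3 and diagonals 7.
(8,8) attacks row 3 at column 8 and diagonals 3.
(9,6) attacks row 3 at column 6.
Attacked columns: {1, 3, 4, 5, 6, 7, 8, 9}. Safe: {2}.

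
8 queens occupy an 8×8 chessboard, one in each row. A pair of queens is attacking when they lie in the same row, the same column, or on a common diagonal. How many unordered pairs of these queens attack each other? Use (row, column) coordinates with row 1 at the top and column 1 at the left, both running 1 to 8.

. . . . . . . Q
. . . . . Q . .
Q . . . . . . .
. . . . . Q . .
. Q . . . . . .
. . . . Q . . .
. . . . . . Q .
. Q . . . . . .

3

Same column: (2,6)–(4,6) (column 6); (5,2)–(8,2) (column 2).
Same diagonal: (4,6)–(8,2) (|4−8| = |6−2| = 4).
Total attacking pairs: 3.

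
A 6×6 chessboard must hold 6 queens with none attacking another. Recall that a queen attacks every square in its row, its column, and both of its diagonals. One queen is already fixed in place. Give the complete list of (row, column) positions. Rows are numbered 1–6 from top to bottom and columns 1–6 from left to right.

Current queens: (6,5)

Row 1: attacked by (6,5)→{5}. Safe: 1, 2, 3, 4, 6. Place at column 2.
Row 2: attacked by (1,2)→{1,2,3}; (6,5)→{1,5}. Safe: 4, 6. Place at column 4.
Row 3: attacked by (1,2)→{2,4}; (2,4)→{3,4,5}; (6,5)→{2,5}. Safe: 1, 6. Place at column 6.
Row 4: attacked by (1,2)→{2,5}; (2,4)→{2,4,6}; (3,6)→{5,6}; (6,5)→{3,5}. Safe: 1. Place at column 1.
Row 5: attacked by (1,2)→{2,6}; (2,4)→{1,4}; (3,6)→{4,6}; (4,1)→{1,2}; (6,5)→{4,5,6}. Safe: 3. Place at column 3.
Columns [2, 4, 6, 1, 3, 5], r−c [-1, -2, -3, 3, 2, 1], r+c [3, 6, 9, 5, 8, 11] are all distinct, so no two queens attack.

(1,2) (2,4) (3,6) (4,1) (5,3) (6,5)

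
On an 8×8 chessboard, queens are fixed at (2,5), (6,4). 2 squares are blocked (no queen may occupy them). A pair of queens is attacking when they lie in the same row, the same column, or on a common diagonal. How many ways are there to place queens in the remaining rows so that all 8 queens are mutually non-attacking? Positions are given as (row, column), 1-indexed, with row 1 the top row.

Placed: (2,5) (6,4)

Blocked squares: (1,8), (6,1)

1

Branch on row 1: col 1 → 0; col 2 → 0; col 3 → 1; col 7 → 0.
Sum: 0 + 0 + 1 + 0 = 1.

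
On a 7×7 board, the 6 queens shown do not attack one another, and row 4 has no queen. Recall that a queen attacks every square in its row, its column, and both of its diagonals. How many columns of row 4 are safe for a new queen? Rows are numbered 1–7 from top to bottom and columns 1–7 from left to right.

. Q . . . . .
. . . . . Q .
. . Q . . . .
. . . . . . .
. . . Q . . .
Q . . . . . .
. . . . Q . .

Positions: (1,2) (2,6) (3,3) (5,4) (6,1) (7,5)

(1,2) attacks row 4 at column 2 and diagonals 5.
(2,6) attacks row 4 at column 6 and diagonals 4.
(3,3) attacks row 4 at column 3 and diagonals 2, 4.
(5,4) attacks row 4 at column 4 and diagonals 3, 5.
(6,1) attacks row 4 at column 1 and diagonals 3.
(7,5) attacks row 4 at column 5 and diagonals 2.
Attacked columns: {1, 2, 3, 4, 5, 6}. Safe: {7}.

1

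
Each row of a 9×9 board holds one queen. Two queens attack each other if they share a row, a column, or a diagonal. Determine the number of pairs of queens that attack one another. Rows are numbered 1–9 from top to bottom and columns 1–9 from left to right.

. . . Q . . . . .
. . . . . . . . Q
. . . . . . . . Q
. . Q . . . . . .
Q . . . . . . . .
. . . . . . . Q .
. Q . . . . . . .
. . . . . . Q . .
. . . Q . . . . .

4

Same column: (1,4)–(9,4) (column 4); (2,9)–(3,9) (column 9).
Same diagonal: (4,3)–(8,7) (|4−8| = |3−7| = 4); (7,2)–(9,4) (|7−9| = |2−4| = 2).
Total attacking pairs: 4.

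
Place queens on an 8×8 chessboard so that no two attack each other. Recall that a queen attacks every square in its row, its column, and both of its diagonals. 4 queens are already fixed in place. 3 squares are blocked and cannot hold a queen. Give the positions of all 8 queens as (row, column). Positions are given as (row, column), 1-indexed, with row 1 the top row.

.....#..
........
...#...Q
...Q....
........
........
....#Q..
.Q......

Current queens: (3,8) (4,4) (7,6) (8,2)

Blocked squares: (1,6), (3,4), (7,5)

(1,5) (2,3) (3,8) (4,4) (5,7) (6,1) (7,6) (8,2)

Row 1: attacked by (3,8)→{6,8}; (4,4)→{1,4,7}; (7,6)→{6}; (8,2)→{2}. Blocked: 6. Safe: 3, 5. Place at column 5.
Row 2: attacked by (1,5)→{4,5,6}; (3,8)→{7,8}; (4,4)→{2,4,6}; (7,6)→{1,6}; (8,2)→{2,8}. Safe: 3. Place at column 3.
Row 5: attacked by (1,5)→{1,5}; (2,3)→{3,6}; (3,8)→{6,8}; (4,4)→{3,4,5}; (7,6)→{4,6,8}; (8,2)→{2,5}. Safe: 7. Place at column 7.
Row 6: attacked by (1,5)→{5}; (2,3)→{3,7}; (3,8)→{5,8}; (4,4)→{2,4,6}; (5,7)→{6,7,8}; (7,6)→{5,6,7}; (8,2)→{2,4}. Safe: 1. Place at column 1.
Columns [5, 3, 8, 4, 7, 1, 6, 2], r−c [-4, -1, -5, 0, -2, 5, 1, 6], r+c [6, 5, 11, 8, 12, 7, 13, 10] are all distinct, so no two queens attack.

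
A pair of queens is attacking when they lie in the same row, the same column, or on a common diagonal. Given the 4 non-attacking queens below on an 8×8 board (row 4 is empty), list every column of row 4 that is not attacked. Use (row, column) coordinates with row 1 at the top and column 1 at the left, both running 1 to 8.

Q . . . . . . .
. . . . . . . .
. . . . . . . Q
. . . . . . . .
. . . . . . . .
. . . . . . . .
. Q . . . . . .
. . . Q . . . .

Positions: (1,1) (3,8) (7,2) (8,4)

columns 3, 6

(1,1) attacks row 4 at column 1 and diagonals 4.
(3,8) attacks row 4 at column 8 and diagonals 7.
(7,2) attacks row 4 at column 2 and diagonals 5.
(8,4) attacks row 4 at column 4 and diagonals 8.
Attacked columns: {1, 2, 4, 5, 7, 8}. Safe: {3, 6}.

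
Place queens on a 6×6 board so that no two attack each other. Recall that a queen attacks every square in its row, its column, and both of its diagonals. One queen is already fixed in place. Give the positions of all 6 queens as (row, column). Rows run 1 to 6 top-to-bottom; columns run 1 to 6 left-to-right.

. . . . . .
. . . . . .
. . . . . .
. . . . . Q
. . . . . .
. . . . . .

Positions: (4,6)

Row 1: attacked by (4,6)→{3,6}. Safe: 1, 2, 4, 5. Place at column 5.
Row 2: attacked by (1,5)→{4,5,6}; (4,6)→{4,6}. Safe: 1, 2, 3. Place at column 3.
Row 3: attacked by (1,5)→{3,5}; (2,3)→{2,3,4}; (4,6)→{5,6}. Safe: 1. Place at column 1.
Row 5: attacked by (1,5)→{1,5}; (2,3)→{3,6}; (3,1)→{1,3}; (4,6)→{5,6}. Safe: 2, 4. Place at column 4.
Row 6: attacked by (1,5)→{5}; (2,3)→{3}; (3,1)→{1,4}; (4,6)→{4,6}; (5,4)→{3,4,5}. Safe: 2. Place at column 2.
Columns [5, 3, 1, 6, 4, 2], r−c [-4, -1, 2, -2, 1, 4], r+c [6, 5, 4, 10, 9, 8] are all distinct, so no two queens attack.

(1,5) (2,3) (3,1) (4,6) (5,4) (6,2)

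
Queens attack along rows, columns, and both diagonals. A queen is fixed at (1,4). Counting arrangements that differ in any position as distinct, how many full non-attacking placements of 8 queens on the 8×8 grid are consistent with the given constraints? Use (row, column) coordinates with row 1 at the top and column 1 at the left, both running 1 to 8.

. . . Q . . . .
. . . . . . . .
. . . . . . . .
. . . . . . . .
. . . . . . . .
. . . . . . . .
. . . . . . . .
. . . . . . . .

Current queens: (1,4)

18

Branch on row 2: col 1 → 2; col 2 → 6; col 6 → 3; col 7 → 4; col 8 → 3.
Sum: 2 + 6 + 3 + 4 + 3 = 18.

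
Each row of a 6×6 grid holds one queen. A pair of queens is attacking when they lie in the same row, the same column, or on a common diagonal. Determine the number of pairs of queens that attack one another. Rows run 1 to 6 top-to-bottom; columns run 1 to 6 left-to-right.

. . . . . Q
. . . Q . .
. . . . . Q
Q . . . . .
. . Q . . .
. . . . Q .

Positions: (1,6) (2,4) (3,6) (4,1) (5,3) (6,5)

1

Same column: (1,6)–(3,6) (column 6).
Total attacking pairs: 1.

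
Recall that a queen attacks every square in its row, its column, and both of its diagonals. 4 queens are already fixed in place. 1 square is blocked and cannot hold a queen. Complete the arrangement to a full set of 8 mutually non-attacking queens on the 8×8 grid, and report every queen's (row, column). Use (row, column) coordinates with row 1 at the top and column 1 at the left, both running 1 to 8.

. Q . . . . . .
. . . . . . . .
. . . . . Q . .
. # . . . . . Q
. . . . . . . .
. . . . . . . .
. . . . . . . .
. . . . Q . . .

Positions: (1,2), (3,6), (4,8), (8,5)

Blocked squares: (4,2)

(1,2) (2,4) (3,6) (4,8) (5,3) (6,1) (7,7) (8,5)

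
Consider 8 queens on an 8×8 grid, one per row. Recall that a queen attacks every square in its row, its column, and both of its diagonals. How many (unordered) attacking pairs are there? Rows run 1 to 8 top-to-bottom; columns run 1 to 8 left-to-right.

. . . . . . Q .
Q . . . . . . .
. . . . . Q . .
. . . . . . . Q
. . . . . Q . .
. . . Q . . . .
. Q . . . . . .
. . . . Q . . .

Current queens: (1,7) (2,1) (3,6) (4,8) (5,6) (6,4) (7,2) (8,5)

Same column: (3,6)–(5,6) (column 6).
Same diagonal: (3,6)–(7,2) (|3−7| = |6−2| = 4).
Total attacking pairs: 2.

2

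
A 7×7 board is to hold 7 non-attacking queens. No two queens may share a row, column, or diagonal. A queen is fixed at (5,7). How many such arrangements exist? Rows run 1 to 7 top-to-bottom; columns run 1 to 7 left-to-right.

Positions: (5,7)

Branch on row 1: col 1 → 1; col 2 → 2; col 4 → 0; col 5 → 1; col 6 → 2.
Sum: 1 + 2 + 0 + 1 + 2 = 6.

6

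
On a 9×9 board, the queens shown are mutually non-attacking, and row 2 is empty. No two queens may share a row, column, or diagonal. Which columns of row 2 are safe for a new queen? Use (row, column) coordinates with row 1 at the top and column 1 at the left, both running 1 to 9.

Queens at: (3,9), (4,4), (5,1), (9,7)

(3,9) attacks row 2 at column 9 and diagonals 8.
(4,4) attacks row 2 at column 4 and diagonals 2, 6.
(5,1) attacks row 2 at column 1 and diagonals 4.
(9,7) attacks row 2 at column 7.
Attacked columns: {1, 2, 4, 6, 7, 8, 9}. Safe: {3, 5}.

columns 3, 5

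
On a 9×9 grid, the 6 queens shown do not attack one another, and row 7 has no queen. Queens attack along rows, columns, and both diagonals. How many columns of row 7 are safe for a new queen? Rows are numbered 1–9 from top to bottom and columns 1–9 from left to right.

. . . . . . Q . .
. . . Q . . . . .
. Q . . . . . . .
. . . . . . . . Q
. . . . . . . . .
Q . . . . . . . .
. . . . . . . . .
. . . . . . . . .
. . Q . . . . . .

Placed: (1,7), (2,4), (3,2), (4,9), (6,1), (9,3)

1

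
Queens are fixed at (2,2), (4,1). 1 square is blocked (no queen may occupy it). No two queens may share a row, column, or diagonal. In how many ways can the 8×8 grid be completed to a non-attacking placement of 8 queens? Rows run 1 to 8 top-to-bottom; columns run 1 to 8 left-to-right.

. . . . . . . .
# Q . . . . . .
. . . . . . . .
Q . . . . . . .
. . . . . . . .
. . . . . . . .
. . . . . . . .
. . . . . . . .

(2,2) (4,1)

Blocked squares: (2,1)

Branch on row 1: col 5 → 2; col 6 → 2; col 7 → 1; col 8 → 1.
Sum: 2 + 2 + 1 + 1 = 6.

6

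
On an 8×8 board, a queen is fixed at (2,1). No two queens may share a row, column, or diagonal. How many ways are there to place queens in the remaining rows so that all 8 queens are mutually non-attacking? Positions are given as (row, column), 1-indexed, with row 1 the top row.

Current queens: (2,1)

8

Branch on row 1: col 3 → 1; col 4 → 2; col 5 → 3; col 6 → 1; col 7 → 1; col 8 → 0.
Sum: 1 + 2 + 3 + 1 + 1 + 0 = 8.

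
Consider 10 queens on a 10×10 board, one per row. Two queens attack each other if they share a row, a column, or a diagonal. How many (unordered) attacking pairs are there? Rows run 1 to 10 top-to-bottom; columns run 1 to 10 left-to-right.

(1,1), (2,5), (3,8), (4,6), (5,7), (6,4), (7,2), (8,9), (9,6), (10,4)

Same column: (4,6)–(9,6) (column 6); (6,4)–(10,4) (column 4).
Same diagonal: (4,6)–(5,7) (|4−5| = |6−7| = 1); (4,6)–(6,4) (|4−6| = |6−4| = 2).
Total attacking pairs: 4.

4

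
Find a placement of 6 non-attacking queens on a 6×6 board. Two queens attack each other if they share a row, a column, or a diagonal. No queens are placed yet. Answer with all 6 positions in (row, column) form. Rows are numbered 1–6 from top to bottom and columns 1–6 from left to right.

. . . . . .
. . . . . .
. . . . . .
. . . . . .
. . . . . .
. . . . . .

Row 1: Safe: 1, 2, 3, 4, 5, 6. Place at column 3.
Row 2: attacked by (1,3)→{2,3,4}. Safe: 1, 5, 6. Place at column 6.
Row 3: attacked by (1,3)→{1,3,5}; (2,6)→{5,6}. Safe: 2, 4. Place at column 2.
Row 4: attacked by (1,3)→{3,6}; (2,6)→{4,6}; (3,2)→{1,2,3}. Safe: 5. Place at column 5.
Row 5: attacked by (1,3)→{3}; (2,6)→{3,6}; (3,2)→{2,4}; (4,5)→{4,5,6}. Safe: 1. Place at column 1.
Row 6: attacked by (1,3)→{3}; (2,6)→{2,6}; (3,2)→{2,5}; (4,5)→{3,5}; (5,1)→{1,2}. Safe: 4. Place at column 4.
Columns [3, 6, 2, 5, 1, 4], r−c [-2, -4, 1, -1, 4, 2], r+c [4, 8, 5, 9, 6, 10] are all distinct, so no two queens attack.

(1,3) (2,6) (3,2) (4,5) (5,1) (6,4)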